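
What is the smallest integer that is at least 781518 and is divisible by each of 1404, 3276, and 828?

904176

The integer must be a common multiple of 1404, 3276, and 828, so a multiple of their LCM.
1404 = 2^2 × 3^3 × 13
3276 = 2^2 × 3^2 × 7 × 13
828 = 2^2 × 3^2 × 23
LCM(1404, 3276, 828) = 2^2 × 3^3 × 7 × 13 × 23 = 226044.
Smallest multiple of 226044 that is ≥ 781518: ⌈781518/226044⌉ × 226044 = 4 × 226044 = 904176.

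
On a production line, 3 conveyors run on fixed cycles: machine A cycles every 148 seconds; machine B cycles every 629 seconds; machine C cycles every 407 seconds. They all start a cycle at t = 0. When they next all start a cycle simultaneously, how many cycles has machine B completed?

The first common completion time is the LCM of the periods.
148 = 2^2 × 37
629 = 17 × 37
407 = 11 × 37
LCM(148, 629, 407) = 2^2 × 11 × 17 × 37 = 27676.
Cycles for period 629: 27676 / 629 = 44.

44 cycles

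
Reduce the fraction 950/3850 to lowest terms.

19/77

950 = 2 × 5^2 × 19
3850 = 2 × 5^2 × 7 × 11
gcd(950, 3850) = 2 × 5^2 = 50.
Divide numerator and denominator by 50: 950/3850 = 19/77.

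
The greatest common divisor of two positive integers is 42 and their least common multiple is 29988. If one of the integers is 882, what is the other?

For two integers, gcd × lcm = product, so the other is (42 × 29988) / 882 = 1259496 / 882 = 1428.

1428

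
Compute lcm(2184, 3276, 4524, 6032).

2184 = 2^3 × 3 × 7 × 13
3276 = 2^2 × 3^2 × 7 × 13
4524 = 2^2 × 3 × 13 × 29
6032 = 2^4 × 13 × 29
LCM(2184, 3276, 4524, 6032) = 2^4 × 3^2 × 7 × 13 × 29 = 380016.

380016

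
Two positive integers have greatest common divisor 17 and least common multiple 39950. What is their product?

For any two positive integers, gcd × lcm = product = 17 × 39950 = 679150.

679150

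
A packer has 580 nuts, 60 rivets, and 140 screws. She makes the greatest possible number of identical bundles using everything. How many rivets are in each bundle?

3

Number of bundles = gcd(580, 60, 140).
580 = 2^2 × 5 × 29
60 = 2^2 × 3 × 5
140 = 2^2 × 5 × 7
gcd(580, 60, 140) = 2^2 × 5 = 20.
rivets per bundle = 60 / 20 = 3.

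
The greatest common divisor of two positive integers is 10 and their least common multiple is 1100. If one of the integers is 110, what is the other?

100

For two integers, gcd × lcm = product, so the other is (10 × 1100) / 110 = 11000 / 110 = 100.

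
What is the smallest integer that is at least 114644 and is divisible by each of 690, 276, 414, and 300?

124200

The integer must be a common multiple of 690, 276, 414, and 300, so a multiple of their LCM.
690 = 2 × 3 × 5 × 23
276 = 2^2 × 3 × 23
414 = 2 × 3^2 × 23
300 = 2^2 × 3 × 5^2
LCM(690, 276, 414, 300) = 2^2 × 3^2 × 5^2 × 23 = 20700.
Smallest multiple of 20700 that is ≥ 114644: ⌈114644/20700⌉ × 20700 = 6 × 20700 = 124200.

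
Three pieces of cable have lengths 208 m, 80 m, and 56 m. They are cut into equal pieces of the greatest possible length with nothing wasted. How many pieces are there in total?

Piece length = gcd(208, 80, 56).
208 = 2^4 × 13
80 = 2^4 × 5
56 = 2^3 × 7
gcd(208, 80, 56) = 2^3 = 8.
Total pieces = 208/8 + 80/8 + 56/8 = 26 + 10 + 7 = 43.

43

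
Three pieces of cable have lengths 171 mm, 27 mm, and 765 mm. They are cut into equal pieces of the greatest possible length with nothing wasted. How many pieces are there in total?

107

Piece length = gcd(171, 27, 765).
171 = 3^2 × 19
27 = 3^3
765 = 3^2 × 5 × 17
gcd(171, 27, 765) = 3^2 = 9.
Total pieces = 171/9 + 27/9 + 765/9 = 19 + 3 + 85 = 107.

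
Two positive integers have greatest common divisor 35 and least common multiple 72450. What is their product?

2535750

For any two positive integers, gcd × lcm = product = 35 × 72450 = 2535750.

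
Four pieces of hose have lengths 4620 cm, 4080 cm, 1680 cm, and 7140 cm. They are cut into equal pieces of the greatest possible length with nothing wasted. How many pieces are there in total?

292

Piece length = gcd(4620, 4080, 1680, 7140).
4620 = 2^2 × 3 × 5 × 7 × 11
4080 = 2^4 × 3 × 5 × 17
1680 = 2^4 × 3 × 5 × 7
7140 = 2^2 × 3 × 5 × 7 × 17
gcd(4620, 4080, 1680, 7140) = 2^2 × 3 × 5 = 60.
Total pieces = 4620/60 + 4080/60 + 1680/60 + 7140/60 = 77 + 68 + 28 + 119 = 292.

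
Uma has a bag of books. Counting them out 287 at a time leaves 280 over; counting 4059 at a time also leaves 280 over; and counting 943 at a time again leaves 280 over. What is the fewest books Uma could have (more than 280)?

653779

N − 280 must be a common multiple of 287, 4059, and 943.
287 = 7 × 41
4059 = 3^2 × 11 × 41
943 = 23 × 41
LCM(287, 4059, 943) = 3^2 × 7 × 11 × 23 × 41 = 653499.
Smallest N > 280 is LCM + 280 = 653499 + 280 = 653779.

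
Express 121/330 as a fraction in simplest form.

11/30

121 = 11^2
330 = 2 × 3 × 5 × 11
gcd(121, 330) = 11.
Divide numerator and denominator by 11: 121/330 = 11/30.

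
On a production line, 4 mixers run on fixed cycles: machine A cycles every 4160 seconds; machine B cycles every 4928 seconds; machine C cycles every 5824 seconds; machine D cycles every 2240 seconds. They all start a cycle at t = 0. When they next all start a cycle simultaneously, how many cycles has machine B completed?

65 cycles

They are all back at their starting positions together after one LCM of the periods.
4160 = 2^6 × 5 × 13
4928 = 2^6 × 7 × 11
5824 = 2^6 × 7 × 13
2240 = 2^6 × 5 × 7
LCM(4160, 4928, 5824, 2240) = 2^6 × 5 × 7 × 11 × 13 = 320320.
Cycles for period 4928: 320320 / 4928 = 65.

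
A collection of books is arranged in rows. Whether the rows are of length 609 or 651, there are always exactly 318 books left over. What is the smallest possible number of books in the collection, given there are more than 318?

N − 318 must be a common multiple of 609 and 651.
609 = 3 × 7 × 29
651 = 3 × 7 × 31
LCM(609, 651) = 3 × 7 × 29 × 31 = 18879.
Smallest N > 318 is LCM + 318 = 18879 + 318 = 19197.

19197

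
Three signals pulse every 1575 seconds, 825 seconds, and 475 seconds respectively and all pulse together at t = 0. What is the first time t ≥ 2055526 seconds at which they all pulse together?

Joint pulses occur at multiples of LCM(1575, 825, 475).
1575 = 3^2 × 5^2 × 7
825 = 3 × 5^2 × 11
475 = 5^2 × 19
LCM(1575, 825, 475) = 3^2 × 5^2 × 7 × 11 × 19 = 329175.
Smallest multiple of 329175 that is ≥ 2055526: ⌈2055526/329175⌉ × 329175 = 7 × 329175 = 2304225.

2304225 seconds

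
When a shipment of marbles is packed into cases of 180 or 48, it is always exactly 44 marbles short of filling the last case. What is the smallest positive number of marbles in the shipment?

Being 44 short of a full case of size k means N ≡ −44 (mod k), i.e. N + 44 is a multiple of each size.
180 = 2^2 × 3^2 × 5
48 = 2^4 × 3
LCM(180, 48) = 2^4 × 3^2 × 5 = 720.
Smallest positive N is 720 − 44 = 676.

676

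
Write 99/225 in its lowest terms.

99 = 3^2 × 11
225 = 3^2 × 5^2
gcd(99, 225) = 3^2 = 9.
Divide numerator and denominator by 9: 99/225 = 11/25.

11/25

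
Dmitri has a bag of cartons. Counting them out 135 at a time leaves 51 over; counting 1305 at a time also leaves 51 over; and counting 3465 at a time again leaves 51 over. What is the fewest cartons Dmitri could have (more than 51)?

N − 51 must be a common multiple of 135, 1305, and 3465.
135 = 3^3 × 5
1305 = 3^2 × 5 × 29
3465 = 3^2 × 5 × 7 × 11
LCM(135, 1305, 3465) = 3^3 × 5 × 7 × 11 × 29 = 301455.
Smallest N > 51 is LCM + 51 = 301455 + 51 = 301506.

301506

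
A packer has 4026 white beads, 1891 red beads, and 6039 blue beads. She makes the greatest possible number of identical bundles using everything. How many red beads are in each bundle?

Number of bundles = gcd(4026, 1891, 6039).
4026 = 2 × 3 × 11 × 61
1891 = 31 × 61
6039 = 3^2 × 11 × 61
gcd(4026, 1891, 6039) = 61.
red beads per bundle = 1891 / 61 = 31.

31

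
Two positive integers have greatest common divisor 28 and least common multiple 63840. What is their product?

For any two positive integers, gcd × lcm = product = 28 × 63840 = 1787520.

1787520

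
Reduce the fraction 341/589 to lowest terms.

341 = 11 × 31
589 = 19 × 31
gcd(341, 589) = 31.
Divide numerator and denominator by 31: 341/589 = 11/19.

11/19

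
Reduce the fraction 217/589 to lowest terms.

217 = 7 × 31
589 = 19 × 31
gcd(217, 589) = 31.
Divide numerator and denominator by 31: 217/589 = 7/19.

7/19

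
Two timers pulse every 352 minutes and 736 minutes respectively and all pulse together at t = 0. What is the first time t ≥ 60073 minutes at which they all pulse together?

Joint pulses occur at multiples of LCM(352, 736).
352 = 2^5 × 11
736 = 2^5 × 23
LCM(352, 736) = 2^5 × 11 × 23 = 8096.
Smallest multiple of 8096 that is ≥ 60073: ⌈60073/8096⌉ × 8096 = 8 × 8096 = 64768.

64768 minutes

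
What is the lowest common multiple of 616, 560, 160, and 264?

36960

616 = 2^3 × 7 × 11
560 = 2^4 × 5 × 7
160 = 2^5 × 5
264 = 2^3 × 3 × 11
LCM(616, 560, 160, 264) = 2^5 × 3 × 5 × 7 × 11 = 36960.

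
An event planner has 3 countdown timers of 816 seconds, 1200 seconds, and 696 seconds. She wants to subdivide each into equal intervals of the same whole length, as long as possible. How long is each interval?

The interval must divide each timer length; the longest such is the gcd.
816 = 2^4 × 3 × 17
1200 = 2^4 × 3 × 5^2
696 = 2^3 × 3 × 29
gcd(816, 1200, 696) = 2^3 × 3 = 24.

24 seconds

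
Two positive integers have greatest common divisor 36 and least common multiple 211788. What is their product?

For any two positive integers, gcd × lcm = product = 36 × 211788 = 7624368.

7624368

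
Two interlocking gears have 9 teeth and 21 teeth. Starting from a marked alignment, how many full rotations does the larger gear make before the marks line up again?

3 rotations

All finish a whole number of cycles simultaneously at t = LCM of the periods.
9 = 3^2
21 = 3 × 7
LCM(9, 21) = 3^2 × 7 = 63.
Rotations for period 21: 63 / 21 = 3.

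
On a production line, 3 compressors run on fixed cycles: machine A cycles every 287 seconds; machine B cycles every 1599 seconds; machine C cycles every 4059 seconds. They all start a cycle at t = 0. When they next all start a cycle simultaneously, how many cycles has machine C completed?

All finish a whole number of cycles simultaneously at t = LCM of the periods.
287 = 7 × 41
1599 = 3 × 13 × 41
4059 = 3^2 × 11 × 41
LCM(287, 1599, 4059) = 3^2 × 7 × 11 × 13 × 41 = 369369.
Cycles for period 4059: 369369 / 4059 = 91.

91 cycles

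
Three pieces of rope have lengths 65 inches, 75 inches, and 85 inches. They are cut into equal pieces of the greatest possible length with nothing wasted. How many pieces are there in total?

45

Piece length = gcd(65, 75, 85).
65 = 5 × 13
75 = 3 × 5^2
85 = 5 × 17
gcd(65, 75, 85) = 5.
Total pieces = 65/5 + 75/5 + 85/5 = 13 + 15 + 17 = 45.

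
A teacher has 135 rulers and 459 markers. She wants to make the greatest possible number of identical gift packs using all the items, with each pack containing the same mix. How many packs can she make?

27 packs

The pack count must divide each quantity, so the greatest is gcd(135, 459).
135 = 3^3 × 5
459 = 3^3 × 17
gcd(135, 459) = 3^3 = 27.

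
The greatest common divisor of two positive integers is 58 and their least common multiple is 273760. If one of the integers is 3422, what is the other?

4640

For two integers, gcd × lcm = product, so the other is (58 × 273760) / 3422 = 15878080 / 3422 = 4640.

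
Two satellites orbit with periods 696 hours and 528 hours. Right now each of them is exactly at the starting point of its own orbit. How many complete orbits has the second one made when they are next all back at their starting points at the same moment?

The first common completion time is the LCM of the periods.
696 = 2^3 × 3 × 29
528 = 2^4 × 3 × 11
LCM(696, 528) = 2^4 × 3 × 11 × 29 = 15312.
Orbits for period 528: 15312 / 528 = 29.

29 orbits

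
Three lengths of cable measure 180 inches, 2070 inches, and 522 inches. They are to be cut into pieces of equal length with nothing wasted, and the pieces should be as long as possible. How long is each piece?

18 inches

The greatest length dividing all of 180, 2070, and 522 is their gcd.
180 = 2^2 × 3^2 × 5
2070 = 2 × 3^2 × 5 × 23
522 = 2 × 3^2 × 29
gcd(180, 2070, 522) = 2 × 3^2 = 18.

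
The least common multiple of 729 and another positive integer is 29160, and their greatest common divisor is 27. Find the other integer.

1080

gcd × lcm = product of the two integers, so the other integer is (27 × 29160) / 729 = 1080.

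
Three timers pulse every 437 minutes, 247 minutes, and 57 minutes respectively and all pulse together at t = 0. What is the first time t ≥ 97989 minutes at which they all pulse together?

Joint pulses occur at multiples of LCM(437, 247, 57).
437 = 19 × 23
247 = 13 × 19
57 = 3 × 19
LCM(437, 247, 57) = 3 × 13 × 19 × 23 = 17043.
Smallest multiple of 17043 that is ≥ 97989: ⌈97989/17043⌉ × 17043 = 6 × 17043 = 102258.

102258 minutes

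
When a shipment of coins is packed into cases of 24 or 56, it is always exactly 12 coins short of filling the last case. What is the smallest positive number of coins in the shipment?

156

Being 12 short of a full case of size k means N ≡ −12 (mod k), i.e. N + 12 is a multiple of each size.
24 = 2^3 × 3
56 = 2^3 × 7
LCM(24, 56) = 2^3 × 3 × 7 = 168.
Smallest positive N is 168 − 12 = 156.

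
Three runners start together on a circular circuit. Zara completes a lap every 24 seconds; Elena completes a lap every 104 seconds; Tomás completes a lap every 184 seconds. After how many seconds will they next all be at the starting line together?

We need the least common multiple of the intervals.
24 = 2^3 × 3
104 = 2^3 × 13
184 = 2^3 × 23
LCM(24, 104, 184) = 2^3 × 3 × 13 × 23 = 7176.

7176 seconds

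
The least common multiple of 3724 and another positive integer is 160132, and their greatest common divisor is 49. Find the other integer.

gcd × lcm = product of the two integers, so the other integer is (49 × 160132) / 3724 = 2107.

2107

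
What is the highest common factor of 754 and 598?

754 = 2 × 13 × 29
598 = 2 × 13 × 23
gcd(754, 598) = 2 × 13 = 26.

26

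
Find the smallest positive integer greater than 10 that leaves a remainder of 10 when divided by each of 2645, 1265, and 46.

58200

N − 10 must be a common multiple of 2645, 1265, and 46.
2645 = 5 × 23^2
1265 = 5 × 11 × 23
46 = 2 × 23
LCM(2645, 1265, 46) = 2 × 5 × 11 × 23^2 = 58190.
Smallest N > 10 is LCM + 10 = 58190 + 10 = 58200.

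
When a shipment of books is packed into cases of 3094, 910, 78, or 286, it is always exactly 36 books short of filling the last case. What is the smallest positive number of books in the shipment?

Being 36 short of a full case of size k means N ≡ −36 (mod k), i.e. N + 36 is a multiple of each size.
3094 = 2 × 7 × 13 × 17
910 = 2 × 5 × 7 × 13
78 = 2 × 3 × 13
286 = 2 × 11 × 13
LCM(3094, 910, 78, 286) = 2 × 3 × 5 × 7 × 11 × 13 × 17 = 510510.
Smallest positive N is 510510 − 36 = 510474.

510474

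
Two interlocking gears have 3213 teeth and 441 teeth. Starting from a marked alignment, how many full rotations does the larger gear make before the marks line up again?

7 rotations

They are all back at their starting positions together after one LCM of the periods.
3213 = 3^3 × 7 × 17
441 = 3^2 × 7^2
LCM(3213, 441) = 3^3 × 7^2 × 17 = 22491.
Rotations for period 3213: 22491 / 3213 = 7.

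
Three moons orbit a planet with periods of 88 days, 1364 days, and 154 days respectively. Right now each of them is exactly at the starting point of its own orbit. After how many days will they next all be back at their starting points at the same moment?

They coincide at every common multiple of the periods; the first is the LCM.
88 = 2^3 × 11
1364 = 2^2 × 11 × 31
154 = 2 × 7 × 11
LCM(88, 1364, 154) = 2^3 × 7 × 11 × 31 = 19096.

19096 days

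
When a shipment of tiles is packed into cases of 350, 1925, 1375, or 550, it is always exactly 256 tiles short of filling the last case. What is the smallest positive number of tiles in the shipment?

18994

Being 256 short of a full case of size k means N ≡ −256 (mod k), i.e. N + 256 is a multiple of each size.
350 = 2 × 5^2 × 7
1925 = 5^2 × 7 × 11
1375 = 5^3 × 11
550 = 2 × 5^2 × 11
LCM(350, 1925, 1375, 550) = 2 × 5^3 × 7 × 11 = 19250.
Smallest positive N is 19250 − 256 = 18994.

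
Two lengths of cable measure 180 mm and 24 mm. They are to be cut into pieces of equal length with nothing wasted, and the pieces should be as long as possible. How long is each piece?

Each piece length must divide every original length, so the longest possible is gcd(180, 24).
180 = 2^2 × 3^2 × 5
24 = 2^3 × 3
gcd(180, 24) = 2^2 × 3 = 12.

12 mm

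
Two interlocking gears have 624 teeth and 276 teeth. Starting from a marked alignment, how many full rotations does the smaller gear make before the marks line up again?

52 rotations

All finish a whole number of cycles simultaneously at t = LCM of the periods.
624 = 2^4 × 3 × 13
276 = 2^2 × 3 × 23
LCM(624, 276) = 2^4 × 3 × 13 × 23 = 14352.
Rotations for period 276: 14352 / 276 = 52.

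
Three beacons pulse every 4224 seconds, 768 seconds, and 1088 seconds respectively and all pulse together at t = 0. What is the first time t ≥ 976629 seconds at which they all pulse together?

Joint pulses occur at multiples of LCM(4224, 768, 1088).
4224 = 2^7 × 3 × 11
768 = 2^8 × 3
1088 = 2^6 × 17
LCM(4224, 768, 1088) = 2^8 × 3 × 11 × 17 = 143616.
Smallest multiple of 143616 that is ≥ 976629: ⌈976629/143616⌉ × 143616 = 7 × 143616 = 1005312.

1005312 seconds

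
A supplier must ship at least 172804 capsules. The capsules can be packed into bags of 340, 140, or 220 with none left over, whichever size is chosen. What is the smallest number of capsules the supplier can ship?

The number of capsules must be a common multiple of 340, 140, and 220, so a multiple of their LCM.
340 = 2^2 × 5 × 17
140 = 2^2 × 5 × 7
220 = 2^2 × 5 × 11
LCM(340, 140, 220) = 2^2 × 5 × 7 × 11 × 17 = 26180.
Smallest multiple of 26180 that is ≥ 172804: ⌈172804/26180⌉ × 26180 = 7 × 26180 = 183260.

183260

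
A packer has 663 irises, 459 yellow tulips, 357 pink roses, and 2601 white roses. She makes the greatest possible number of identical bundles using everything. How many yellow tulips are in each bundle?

Number of bundles = gcd(663, 459, 357, 2601).
663 = 3 × 13 × 17
459 = 3^3 × 17
357 = 3 × 7 × 17
2601 = 3^2 × 17^2
gcd(663, 459, 357, 2601) = 3 × 17 = 51.
yellow tulips per bundle = 459 / 51 = 9.

9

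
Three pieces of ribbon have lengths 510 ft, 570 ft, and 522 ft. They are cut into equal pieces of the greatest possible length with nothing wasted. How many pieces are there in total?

267

Piece length = gcd(510, 570, 522).
510 = 2 × 3 × 5 × 17
570 = 2 × 3 × 5 × 19
522 = 2 × 3^2 × 29
gcd(510, 570, 522) = 2 × 3 = 6.
Total pieces = 510/6 + 570/6 + 522/6 = 85 + 95 + 87 = 267.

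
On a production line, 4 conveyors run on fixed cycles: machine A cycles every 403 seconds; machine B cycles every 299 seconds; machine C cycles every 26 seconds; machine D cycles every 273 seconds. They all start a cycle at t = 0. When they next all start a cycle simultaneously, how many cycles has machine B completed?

They are all back at their starting positions together after one LCM of the periods.
403 = 13 × 31
299 = 13 × 23
26 = 2 × 13
273 = 3 × 7 × 13
LCM(403, 299, 26, 273) = 2 × 3 × 7 × 13 × 23 × 31 = 389298.
Cycles for period 299: 389298 / 299 = 1302.

1302 cycles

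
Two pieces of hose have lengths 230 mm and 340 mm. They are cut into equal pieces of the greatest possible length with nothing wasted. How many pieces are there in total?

Piece length = gcd(230, 340).
230 = 2 × 5 × 23
340 = 2^2 × 5 × 17
gcd(230, 340) = 2 × 5 = 10.
Total pieces = 230/10 + 340/10 = 23 + 34 = 57.

57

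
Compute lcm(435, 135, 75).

435 = 3 × 5 × 29
135 = 3^3 × 5
75 = 3 × 5^2
LCM(435, 135, 75) = 3^3 × 5^2 × 29 = 19575.

19575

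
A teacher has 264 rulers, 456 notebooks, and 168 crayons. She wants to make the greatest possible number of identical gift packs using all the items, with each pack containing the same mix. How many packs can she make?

The pack count must divide each quantity, so the greatest is gcd(264, 456, 168).
264 = 2^3 × 3 × 11
456 = 2^3 × 3 × 19
168 = 2^3 × 3 × 7
gcd(264, 456, 168) = 2^3 × 3 = 24.

24 packs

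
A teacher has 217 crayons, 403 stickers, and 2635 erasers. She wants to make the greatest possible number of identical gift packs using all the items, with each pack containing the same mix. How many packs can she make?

31 packs

The pack count must divide each quantity, so the greatest is gcd(217, 403, 2635).
217 = 7 × 31
403 = 13 × 31
2635 = 5 × 17 × 31
gcd(217, 403, 2635) = 31.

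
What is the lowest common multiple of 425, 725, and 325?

425 = 5^2 × 17
725 = 5^2 × 29
325 = 5^2 × 13
LCM(425, 725, 325) = 5^2 × 13 × 17 × 29 = 160225.

160225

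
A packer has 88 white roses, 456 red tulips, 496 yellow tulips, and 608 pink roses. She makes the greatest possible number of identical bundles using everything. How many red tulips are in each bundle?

Number of bundles = gcd(88, 456, 496, 608).
88 = 2^3 × 11
456 = 2^3 × 3 × 19
496 = 2^4 × 31
608 = 2^5 × 19
gcd(88, 456, 496, 608) = 2^3 = 8.
red tulips per bundle = 456 / 8 = 57.

57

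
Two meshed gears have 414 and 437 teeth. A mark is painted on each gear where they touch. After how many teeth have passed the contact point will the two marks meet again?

We need the least common multiple of the intervals.
414 = 2 × 3^2 × 23
437 = 19 × 23
LCM(414, 437) = 2 × 3^2 × 19 × 23 = 7866.

7866 teeth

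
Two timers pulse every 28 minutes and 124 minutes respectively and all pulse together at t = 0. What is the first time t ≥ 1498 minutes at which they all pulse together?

1736 minutes

Joint pulses occur at multiples of LCM(28, 124).
28 = 2^2 × 7
124 = 2^2 × 31
LCM(28, 124) = 2^2 × 7 × 31 = 868.
Smallest multiple of 868 that is ≥ 1498: ⌈1498/868⌉ × 868 = 2 × 868 = 1736.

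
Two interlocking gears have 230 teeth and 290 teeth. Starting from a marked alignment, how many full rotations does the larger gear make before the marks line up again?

They are all back at their starting positions together after one LCM of the periods.
230 = 2 × 5 × 23
290 = 2 × 5 × 29
LCM(230, 290) = 2 × 5 × 23 × 29 = 6670.
Rotations for period 290: 6670 / 290 = 23.

23 rotations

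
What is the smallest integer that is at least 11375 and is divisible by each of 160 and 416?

The integer must be a common multiple of 160 and 416, so a multiple of their LCM.
160 = 2^5 × 5
416 = 2^5 × 13
LCM(160, 416) = 2^5 × 5 × 13 = 2080.
Smallest multiple of 2080 that is ≥ 11375: ⌈11375/2080⌉ × 2080 = 6 × 2080 = 12480.

12480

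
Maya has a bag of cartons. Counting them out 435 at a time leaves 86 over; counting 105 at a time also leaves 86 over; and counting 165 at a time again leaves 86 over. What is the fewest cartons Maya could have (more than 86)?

33581

N − 86 must be a common multiple of 435, 105, and 165.
435 = 3 × 5 × 29
105 = 3 × 5 × 7
165 = 3 × 5 × 11
LCM(435, 105, 165) = 3 × 5 × 7 × 11 × 29 = 33495.
Smallest N > 86 is LCM + 86 = 33495 + 86 = 33581.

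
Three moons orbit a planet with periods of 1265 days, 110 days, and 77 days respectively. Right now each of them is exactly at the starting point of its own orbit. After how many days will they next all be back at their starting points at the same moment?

17710 days

They coincide at every common multiple of the periods; the first is the LCM.
1265 = 5 × 11 × 23
110 = 2 × 5 × 11
77 = 7 × 11
LCM(1265, 110, 77) = 2 × 5 × 7 × 11 × 23 = 17710.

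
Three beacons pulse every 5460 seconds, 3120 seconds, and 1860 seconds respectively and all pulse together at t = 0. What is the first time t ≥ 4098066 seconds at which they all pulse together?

Joint pulses occur at multiples of LCM(5460, 3120, 1860).
5460 = 2^2 × 3 × 5 × 7 × 13
3120 = 2^4 × 3 × 5 × 13
1860 = 2^2 × 3 × 5 × 31
LCM(5460, 3120, 1860) = 2^4 × 3 × 5 × 7 × 13 × 31 = 677040.
Smallest multiple of 677040 that is ≥ 4098066: ⌈4098066/677040⌉ × 677040 = 7 × 677040 = 4739280.

4739280 seconds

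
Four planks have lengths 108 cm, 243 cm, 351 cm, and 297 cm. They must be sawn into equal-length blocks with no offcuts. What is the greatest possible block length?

27 cm

This is the greatest common divisor of 108, 243, 351, and 297.
108 = 2^2 × 3^3
243 = 3^5
351 = 3^3 × 13
297 = 3^3 × 11
gcd(108, 243, 351, 297) = 3^3 = 27.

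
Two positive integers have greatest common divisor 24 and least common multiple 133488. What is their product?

3203712

For any two positive integers, gcd × lcm = product = 24 × 133488 = 3203712.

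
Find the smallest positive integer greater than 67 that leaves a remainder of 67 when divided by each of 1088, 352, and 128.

24003

N − 67 must be a common multiple of 1088, 352, and 128.
1088 = 2^6 × 17
352 = 2^5 × 11
128 = 2^7
LCM(1088, 352, 128) = 2^7 × 11 × 17 = 23936.
Smallest N > 67 is LCM + 67 = 23936 + 67 = 24003.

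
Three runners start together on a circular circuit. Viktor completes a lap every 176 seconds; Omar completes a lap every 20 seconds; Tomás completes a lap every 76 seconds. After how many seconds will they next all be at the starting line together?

The first simultaneous occurrence is after LCM of the individual periods.
176 = 2^4 × 11
20 = 2^2 × 5
76 = 2^2 × 19
LCM(176, 20, 76) = 2^4 × 5 × 11 × 19 = 16720.

16720 seconds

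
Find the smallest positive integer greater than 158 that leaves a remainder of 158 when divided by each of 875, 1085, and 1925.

298533

N − 158 must be a common multiple of 875, 1085, and 1925.
875 = 5^3 × 7
1085 = 5 × 7 × 31
1925 = 5^2 × 7 × 11
LCM(875, 1085, 1925) = 5^3 × 7 × 11 × 31 = 298375.
Smallest N > 158 is LCM + 158 = 298375 + 158 = 298533.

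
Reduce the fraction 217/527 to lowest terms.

7/17

217 = 7 × 31
527 = 17 × 31
gcd(217, 527) = 31.
Divide numerator and denominator by 31: 217/527 = 7/17.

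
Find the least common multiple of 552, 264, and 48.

12144

552 = 2^3 × 3 × 23
264 = 2^3 × 3 × 11
48 = 2^4 × 3
LCM(552, 264, 48) = 2^4 × 3 × 11 × 23 = 12144.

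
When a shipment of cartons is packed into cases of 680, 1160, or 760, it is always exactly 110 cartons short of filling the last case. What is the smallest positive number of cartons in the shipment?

374570

Being 110 short of a full case of size k means N ≡ −110 (mod k), i.e. N + 110 is a multiple of each size.
680 = 2^3 × 5 × 17
1160 = 2^3 × 5 × 29
760 = 2^3 × 5 × 19
LCM(680, 1160, 760) = 2^3 × 5 × 17 × 19 × 29 = 374680.
Smallest positive N is 374680 − 110 = 374570.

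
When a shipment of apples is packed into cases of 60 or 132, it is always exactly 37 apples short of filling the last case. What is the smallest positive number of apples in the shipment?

Being 37 short of a full case of size k means N ≡ −37 (mod k), i.e. N + 37 is a multiple of each size.
60 = 2^2 × 3 × 5
132 = 2^2 × 3 × 11
LCM(60, 132) = 2^2 × 3 × 5 × 11 = 660.
Smallest positive N is 660 − 37 = 623.

623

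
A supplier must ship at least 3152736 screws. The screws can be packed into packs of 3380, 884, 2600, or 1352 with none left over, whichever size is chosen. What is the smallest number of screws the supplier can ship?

The number of screws must be a common multiple of 3380, 884, 2600, and 1352, so a multiple of their LCM.
3380 = 2^2 × 5 × 13^2
884 = 2^2 × 13 × 17
2600 = 2^3 × 5^2 × 13
1352 = 2^3 × 13^2
LCM(3380, 884, 2600, 1352) = 2^3 × 5^2 × 13^2 × 17 = 574600.
Smallest multiple of 574600 that is ≥ 3152736: ⌈3152736/574600⌉ × 574600 = 6 × 574600 = 3447600.

3447600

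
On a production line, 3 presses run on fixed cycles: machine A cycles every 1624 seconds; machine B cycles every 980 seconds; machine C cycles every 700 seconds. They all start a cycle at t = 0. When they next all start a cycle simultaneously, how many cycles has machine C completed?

406 cycles

All finish a whole number of cycles simultaneously at t = LCM of the periods.
1624 = 2^3 × 7 × 29
980 = 2^2 × 5 × 7^2
700 = 2^2 × 5^2 × 7
LCM(1624, 980, 700) = 2^3 × 5^2 × 7^2 × 29 = 284200.
Cycles for period 700: 284200 / 700 = 406.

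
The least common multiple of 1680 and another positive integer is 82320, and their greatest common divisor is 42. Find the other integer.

2058

gcd × lcm = product of the two integers, so the other integer is (42 × 82320) / 1680 = 2058.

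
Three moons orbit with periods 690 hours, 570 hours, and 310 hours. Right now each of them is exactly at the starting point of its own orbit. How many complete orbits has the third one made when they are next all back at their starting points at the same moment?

The first common completion time is the LCM of the periods.
690 = 2 × 3 × 5 × 23
570 = 2 × 3 × 5 × 19
310 = 2 × 5 × 31
LCM(690, 570, 310) = 2 × 3 × 5 × 19 × 23 × 31 = 406410.
Orbits for period 310: 406410 / 310 = 1311.

1311 orbits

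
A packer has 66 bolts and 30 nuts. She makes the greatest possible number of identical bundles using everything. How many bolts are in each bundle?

11

Number of bundles = gcd(66, 30).
66 = 2 × 3 × 11
30 = 2 × 3 × 5
gcd(66, 30) = 2 × 3 = 6.
bolts per bundle = 66 / 6 = 11.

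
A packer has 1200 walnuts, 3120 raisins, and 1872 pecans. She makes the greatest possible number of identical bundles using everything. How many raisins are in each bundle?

65

Number of bundles = gcd(1200, 3120, 1872).
1200 = 2^4 × 3 × 5^2
3120 = 2^4 × 3 × 5 × 13
1872 = 2^4 × 3^2 × 13
gcd(1200, 3120, 1872) = 2^4 × 3 = 48.
raisins per bundle = 3120 / 48 = 65.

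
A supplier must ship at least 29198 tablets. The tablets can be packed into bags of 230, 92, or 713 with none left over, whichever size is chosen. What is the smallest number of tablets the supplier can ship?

The number of tablets must be a common multiple of 230, 92, and 713, so a multiple of their LCM.
230 = 2 × 5 × 23
92 = 2^2 × 23
713 = 23 × 31
LCM(230, 92, 713) = 2^2 × 5 × 23 × 31 = 14260.
Smallest multiple of 14260 that is ≥ 29198: ⌈29198/14260⌉ × 14260 = 3 × 14260 = 42780.

42780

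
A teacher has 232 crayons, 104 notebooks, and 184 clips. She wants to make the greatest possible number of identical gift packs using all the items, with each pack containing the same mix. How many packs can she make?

8 packs

The pack count must divide each quantity, so the greatest is gcd(232, 104, 184).
232 = 2^3 × 29
104 = 2^3 × 13
184 = 2^3 × 23
gcd(232, 104, 184) = 2^3 = 8.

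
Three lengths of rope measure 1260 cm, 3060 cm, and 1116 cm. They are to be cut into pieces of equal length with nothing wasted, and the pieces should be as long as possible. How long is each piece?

Each piece length must divide every original length, so the longest possible is gcd(1260, 3060, 1116).
1260 = 2^2 × 3^2 × 5 × 7
3060 = 2^2 × 3^2 × 5 × 17
1116 = 2^2 × 3^2 × 31
gcd(1260, 3060, 1116) = 2^2 × 3^2 = 36.

36 cm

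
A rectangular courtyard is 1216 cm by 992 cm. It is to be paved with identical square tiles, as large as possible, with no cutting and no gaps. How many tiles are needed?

Tile side = gcd(1216, 992).
1216 = 2^6 × 19
992 = 2^5 × 31
gcd(1216, 992) = 2^5 = 32.
Tiles: (1216/32) × (992/32) = 38 × 31 = 1178.

1178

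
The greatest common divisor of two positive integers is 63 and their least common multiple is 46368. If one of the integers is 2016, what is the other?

For two integers, gcd × lcm = product, so the other is (63 × 46368) / 2016 = 2921184 / 2016 = 1449.

1449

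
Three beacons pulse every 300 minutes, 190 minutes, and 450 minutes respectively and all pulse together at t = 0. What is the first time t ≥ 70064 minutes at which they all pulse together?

85500 minutes

Joint pulses occur at multiples of LCM(300, 190, 450).
300 = 2^2 × 3 × 5^2
190 = 2 × 5 × 19
450 = 2 × 3^2 × 5^2
LCM(300, 190, 450) = 2^2 × 3^2 × 5^2 × 19 = 17100.
Smallest multiple of 17100 that is ≥ 70064: ⌈70064/17100⌉ × 17100 = 5 × 17100 = 85500.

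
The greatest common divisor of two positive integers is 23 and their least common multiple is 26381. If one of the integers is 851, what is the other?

713

For two integers, gcd × lcm = product, so the other is (23 × 26381) / 851 = 606763 / 851 = 713.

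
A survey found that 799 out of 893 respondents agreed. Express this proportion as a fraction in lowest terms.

17/19

799 = 17 × 47
893 = 19 × 47
gcd(799, 893) = 47.
Divide numerator and denominator by 47: 799/893 = 17/19.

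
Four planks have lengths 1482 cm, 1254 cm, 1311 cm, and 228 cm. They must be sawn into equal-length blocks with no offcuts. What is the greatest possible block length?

This is the greatest common divisor of 1482, 1254, 1311, and 228.
1482 = 2 × 3 × 13 × 19
1254 = 2 × 3 × 11 × 19
1311 = 3 × 19 × 23
228 = 2^2 × 3 × 19
gcd(1482, 1254, 1311, 228) = 3 × 19 = 57.

57 cm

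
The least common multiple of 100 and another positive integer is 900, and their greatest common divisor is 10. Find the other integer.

gcd × lcm = product of the two integers, so the other integer is (10 × 900) / 100 = 90.

90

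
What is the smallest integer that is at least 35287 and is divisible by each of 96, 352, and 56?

36960

The integer must be a common multiple of 96, 352, and 56, so a multiple of their LCM.
96 = 2^5 × 3
352 = 2^5 × 11
56 = 2^3 × 7
LCM(96, 352, 56) = 2^5 × 3 × 7 × 11 = 7392.
Smallest multiple of 7392 that is ≥ 35287: ⌈35287/7392⌉ × 7392 = 5 × 7392 = 36960.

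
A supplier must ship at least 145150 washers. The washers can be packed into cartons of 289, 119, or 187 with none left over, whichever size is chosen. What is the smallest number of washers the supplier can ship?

155771

The number of washers must be a common multiple of 289, 119, and 187, so a multiple of their LCM.
289 = 17^2
119 = 7 × 17
187 = 11 × 17
LCM(289, 119, 187) = 7 × 11 × 17^2 = 22253.
Smallest multiple of 22253 that is ≥ 145150: ⌈145150/22253⌉ × 22253 = 7 × 22253 = 155771.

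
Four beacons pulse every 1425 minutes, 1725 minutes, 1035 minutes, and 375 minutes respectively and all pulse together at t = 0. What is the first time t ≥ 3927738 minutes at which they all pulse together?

Joint pulses occur at multiples of LCM(1425, 1725, 1035, 375).
1425 = 3 × 5^2 × 19
1725 = 3 × 5^2 × 23
1035 = 3^2 × 5 × 23
375 = 3 × 5^3
LCM(1425, 1725, 1035, 375) = 3^2 × 5^3 × 19 × 23 = 491625.
Smallest multiple of 491625 that is ≥ 3927738: ⌈3927738/491625⌉ × 491625 = 8 × 491625 = 3933000.

3933000 minutes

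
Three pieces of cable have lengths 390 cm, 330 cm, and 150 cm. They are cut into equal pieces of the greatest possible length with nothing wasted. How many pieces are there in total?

Piece length = gcd(390, 330, 150).
390 = 2 × 3 × 5 × 13
330 = 2 × 3 × 5 × 11
150 = 2 × 3 × 5^2
gcd(390, 330, 150) = 2 × 3 × 5 = 30.
Total pieces = 390/30 + 330/30 + 150/30 = 13 + 11 + 5 = 29.

29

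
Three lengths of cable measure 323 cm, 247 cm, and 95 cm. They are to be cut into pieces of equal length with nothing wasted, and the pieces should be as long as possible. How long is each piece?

19 cm

The greatest length dividing all of 323, 247, and 95 is their gcd.
323 = 17 × 19
247 = 13 × 19
95 = 5 × 19
gcd(323, 247, 95) = 19.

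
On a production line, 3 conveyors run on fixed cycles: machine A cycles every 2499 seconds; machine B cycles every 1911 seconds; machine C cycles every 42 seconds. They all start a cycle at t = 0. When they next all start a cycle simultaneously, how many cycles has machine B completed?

The first common completion time is the LCM of the periods.
2499 = 3 × 7^2 × 17
1911 = 3 × 7^2 × 13
42 = 2 × 3 × 7
LCM(2499, 1911, 42) = 2 × 3 × 7^2 × 13 × 17 = 64974.
Cycles for period 1911: 64974 / 1911 = 34.

34 cycles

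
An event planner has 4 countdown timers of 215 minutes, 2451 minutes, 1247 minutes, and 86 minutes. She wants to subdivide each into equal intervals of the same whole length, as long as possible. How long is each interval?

The interval must divide each timer length; the longest such is the gcd.
215 = 5 × 43
2451 = 3 × 19 × 43
1247 = 29 × 43
86 = 2 × 43
gcd(215, 2451, 1247, 86) = 43.

43 minutes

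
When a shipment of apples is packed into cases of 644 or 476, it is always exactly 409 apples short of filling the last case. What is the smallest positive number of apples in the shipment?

10539

Being 409 short of a full case of size k means N ≡ −409 (mod k), i.e. N + 409 is a multiple of each size.
644 = 2^2 × 7 × 23
476 = 2^2 × 7 × 17
LCM(644, 476) = 2^2 × 7 × 17 × 23 = 10948.
Smallest positive N is 10948 − 409 = 10539.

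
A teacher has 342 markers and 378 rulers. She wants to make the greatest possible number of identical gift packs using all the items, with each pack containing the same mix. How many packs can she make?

The pack count must divide each quantity, so the greatest is gcd(342, 378).
342 = 2 × 3^2 × 19
378 = 2 × 3^3 × 7
gcd(342, 378) = 2 × 3^2 = 18.

18 packs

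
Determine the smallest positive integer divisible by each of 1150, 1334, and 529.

1150 = 2 × 5^2 × 23
1334 = 2 × 23 × 29
529 = 23^2
LCM(1150, 1334, 529) = 2 × 5^2 × 23^2 × 29 = 767050.

767050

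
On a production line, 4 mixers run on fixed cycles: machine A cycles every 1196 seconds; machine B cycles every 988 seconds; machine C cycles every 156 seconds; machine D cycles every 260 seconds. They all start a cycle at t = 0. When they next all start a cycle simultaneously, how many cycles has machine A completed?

All finish a whole number of cycles simultaneously at t = LCM of the periods.
1196 = 2^2 × 13 × 23
988 = 2^2 × 13 × 19
156 = 2^2 × 3 × 13
260 = 2^2 × 5 × 13
LCM(1196, 988, 156, 260) = 2^2 × 3 × 5 × 13 × 19 × 23 = 340860.
Cycles for period 1196: 340860 / 1196 = 285.

285 cycles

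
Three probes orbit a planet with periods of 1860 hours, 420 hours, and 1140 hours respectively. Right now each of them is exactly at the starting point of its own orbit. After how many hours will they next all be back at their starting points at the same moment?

247380 hours

We need the least common multiple of the intervals.
1860 = 2^2 × 3 × 5 × 31
420 = 2^2 × 3 × 5 × 7
1140 = 2^2 × 3 × 5 × 19
LCM(1860, 420, 1140) = 2^2 × 3 × 5 × 7 × 19 × 31 = 247380.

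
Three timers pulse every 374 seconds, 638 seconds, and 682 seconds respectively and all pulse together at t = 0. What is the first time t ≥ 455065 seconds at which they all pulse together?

672452 seconds

Joint pulses occur at multiples of LCM(374, 638, 682).
374 = 2 × 11 × 17
638 = 2 × 11 × 29
682 = 2 × 11 × 31
LCM(374, 638, 682) = 2 × 11 × 17 × 29 × 31 = 336226.
Smallest multiple of 336226 that is ≥ 455065: ⌈455065/336226⌉ × 336226 = 2 × 336226 = 672452.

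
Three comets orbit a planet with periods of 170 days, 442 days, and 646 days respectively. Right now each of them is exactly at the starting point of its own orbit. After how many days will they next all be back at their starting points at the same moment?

They coincide at every common multiple of the periods; the first is the LCM.
170 = 2 × 5 × 17
442 = 2 × 13 × 17
646 = 2 × 17 × 19
LCM(170, 442, 646) = 2 × 5 × 13 × 17 × 19 = 41990.

41990 days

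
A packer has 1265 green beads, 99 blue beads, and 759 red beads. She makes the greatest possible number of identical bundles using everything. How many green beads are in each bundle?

115

Number of bundles = gcd(1265, 99, 759).
1265 = 5 × 11 × 23
99 = 3^2 × 11
759 = 3 × 11 × 23
gcd(1265, 99, 759) = 11.
green beads per bundle = 1265 / 11 = 115.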